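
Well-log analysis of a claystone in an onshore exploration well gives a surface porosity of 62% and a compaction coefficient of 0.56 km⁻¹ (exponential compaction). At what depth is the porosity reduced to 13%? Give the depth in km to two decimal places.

2.79 km

Invert Athy's law: d = ln(phi₀/phi) / β
d = ln(0.62/0.13) / 0.56 = ln(4.769) / 0.56 = 1.5622 / 0.56 = 2.790 km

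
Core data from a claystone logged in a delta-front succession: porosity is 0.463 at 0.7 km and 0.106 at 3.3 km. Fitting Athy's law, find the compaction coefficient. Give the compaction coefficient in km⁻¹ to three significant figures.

0.567 km⁻¹

Athy: phi(d) = phi₀ e^(−βd) ⇒ phi₁/phi₂ = e^{β(d₂−d₁)} ⇒ β = ln(phi₁/phi₂)/(d₂−d₁)
β = ln(0.463/0.106) / (3.3 − 0.7) = ln(4.368) / 2.6 = 1.4743 / 2.6 = 0.567 km⁻¹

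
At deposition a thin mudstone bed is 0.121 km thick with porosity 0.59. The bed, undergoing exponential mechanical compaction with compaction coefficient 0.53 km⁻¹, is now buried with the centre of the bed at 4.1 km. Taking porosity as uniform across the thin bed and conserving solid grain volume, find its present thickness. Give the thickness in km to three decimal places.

Porosity at 4.1 km: phi = 0.59·exp(−0.53×4.1) = 0.0672
Solid-volume conservation: h(1−phi) = h₀(1−phi₀) ⇒ h = h₀·(1−phi₀)/(1−phi)
h = 0.121 × (1 − 0.59)/(1 − 0.0672) = 0.121 × 0.4395 = 0.0532 km

0.053 km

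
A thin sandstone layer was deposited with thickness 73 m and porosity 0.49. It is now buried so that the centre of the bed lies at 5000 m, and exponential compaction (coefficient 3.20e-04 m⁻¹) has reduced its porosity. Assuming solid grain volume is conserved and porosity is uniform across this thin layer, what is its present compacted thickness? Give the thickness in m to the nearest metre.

41 m

Working in km (1 km = 1000 m; c in km⁻¹ = c in m⁻¹ × 1000):
Porosity at 5 km: phi = 0.49·exp(−0.32×5) = 0.0989
Solid-volume conservation: h(1−phi) = h₀(1−phi₀) ⇒ h = h₀·(1−phi₀)/(1−phi)
h = 0.073 × (1 − 0.49)/(1 − 0.0989) = 0.073 × 0.5660 = 0.0413 km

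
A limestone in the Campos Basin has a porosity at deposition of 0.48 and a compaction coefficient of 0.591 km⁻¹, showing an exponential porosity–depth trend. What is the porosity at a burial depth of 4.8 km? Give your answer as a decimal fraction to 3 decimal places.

0.028

φ = φ₀·exp(−c·z) = 0.48 × exp(−0.591 × 4.8) = 0.48 × exp(−2.837)
  = 0.48 × 0.0586 = 0.0281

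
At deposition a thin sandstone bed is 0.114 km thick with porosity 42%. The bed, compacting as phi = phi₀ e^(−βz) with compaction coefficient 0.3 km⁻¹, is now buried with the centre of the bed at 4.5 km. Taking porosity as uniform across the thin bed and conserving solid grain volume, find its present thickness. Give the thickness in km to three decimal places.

Porosity at 4.5 km: phi = 0.42·exp(−0.3×4.5) = 0.1089
Solid-volume conservation: h(1−phi) = h₀(1−phi₀) ⇒ h = h₀·(1−phi₀)/(1−phi)
h = 0.114 × (1 − 0.42)/(1 − 0.1089) = 0.114 × 0.6509 = 0.0742 km

0.074 km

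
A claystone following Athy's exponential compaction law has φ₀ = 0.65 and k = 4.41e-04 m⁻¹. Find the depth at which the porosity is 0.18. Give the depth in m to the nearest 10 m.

Working in km (1 km = 1000 m; k in km⁻¹ = k in m⁻¹ × 1000):
Invert Athy's law: Z = ln(φ₀/φ) / k
Z = ln(0.65/0.18) / 0.441 = ln(3.611) / 0.441 = 1.2840 / 0.441 = 2.912 km

2910 m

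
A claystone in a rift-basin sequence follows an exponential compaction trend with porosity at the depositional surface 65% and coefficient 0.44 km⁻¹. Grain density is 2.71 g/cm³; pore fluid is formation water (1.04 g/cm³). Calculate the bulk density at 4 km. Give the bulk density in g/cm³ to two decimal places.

2.52 g/cm³

Porosity at depth: n = 0.65·exp(−0.44×4) = 0.65×0.1720 = 0.1118
Bulk density: ρ_b = (1−n)ρ_g + n·ρ_f = 0.8882×2.71 + 0.1118×1.04
       = 2.407 + 0.116 = 2.523 g/cm³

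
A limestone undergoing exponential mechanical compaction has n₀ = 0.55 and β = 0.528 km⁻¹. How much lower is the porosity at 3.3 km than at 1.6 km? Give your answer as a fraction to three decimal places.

0.140

n(1.6) = 0.55·e^(−0.528×1.6) = 0.2363
n(3.3) = 0.55·e^(−0.528×3.3) = 0.0963
Δn = 0.2363 − 0.0963 = 0.1400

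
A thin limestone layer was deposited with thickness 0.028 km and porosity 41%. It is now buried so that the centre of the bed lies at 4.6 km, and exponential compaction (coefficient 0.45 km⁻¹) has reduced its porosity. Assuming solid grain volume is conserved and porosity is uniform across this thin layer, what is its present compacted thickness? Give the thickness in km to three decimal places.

Porosity at 4.6 km: n = 0.41·exp(−0.45×4.6) = 0.0517
Solid-volume conservation: h(1−n) = h₀(1−n₀) ⇒ h = h₀·(1−n₀)/(1−n)
h = 0.028 × (1 − 0.41)/(1 − 0.0517) = 0.028 × 0.6222 = 0.0174 km

0.017 km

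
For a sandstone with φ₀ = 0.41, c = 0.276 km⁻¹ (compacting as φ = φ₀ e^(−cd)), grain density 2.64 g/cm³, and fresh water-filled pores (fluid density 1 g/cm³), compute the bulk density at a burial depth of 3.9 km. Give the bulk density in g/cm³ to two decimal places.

2.41 g/cm³

Porosity at depth: φ = 0.41·exp(−0.276×3.9) = 0.41×0.3408 = 0.1397
Bulk density: ρ_b = (1−φ)ρ_g + φ·ρ_f = 0.8603×2.64 + 0.1397×1
       = 2.271 + 0.140 = 2.411 g/cm³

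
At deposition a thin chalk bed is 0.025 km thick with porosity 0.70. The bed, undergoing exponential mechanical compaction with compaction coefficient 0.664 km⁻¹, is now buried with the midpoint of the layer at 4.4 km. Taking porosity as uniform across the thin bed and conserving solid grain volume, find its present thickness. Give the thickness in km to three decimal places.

Porosity at 4.4 km: phi = 0.7·exp(−0.664×4.4) = 0.0377
Solid-volume conservation: h(1−phi) = h₀(1−phi₀) ⇒ h = h₀·(1−phi₀)/(1−phi)
h = 0.025 × (1 − 0.7)/(1 − 0.0377) = 0.025 × 0.3118 = 0.0078 km

0.008 km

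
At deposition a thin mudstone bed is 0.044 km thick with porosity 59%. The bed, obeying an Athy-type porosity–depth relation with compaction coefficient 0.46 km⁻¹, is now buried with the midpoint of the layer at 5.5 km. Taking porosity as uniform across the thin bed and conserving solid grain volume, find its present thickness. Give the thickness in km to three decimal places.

0.019 km

Porosity at 5.5 km: φ = 0.59·exp(−0.46×5.5) = 0.0470
Solid-volume conservation: h(1−φ) = h₀(1−φ₀) ⇒ h = h₀·(1−φ₀)/(1−φ)
h = 0.044 × (1 − 0.59)/(1 − 0.0470) = 0.044 × 0.4302 = 0.0189 km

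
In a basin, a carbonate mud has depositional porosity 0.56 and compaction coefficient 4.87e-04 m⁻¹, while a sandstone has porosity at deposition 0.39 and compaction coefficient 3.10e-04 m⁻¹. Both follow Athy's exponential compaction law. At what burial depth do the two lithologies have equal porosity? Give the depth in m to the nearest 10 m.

2040 m

Working in km (1 km = 1000 m; c in km⁻¹ = c in m⁻¹ × 1000):
Set phi₀ₐ e^(−cₐd) = phi₀ᵦ e^(−cᵦd) ⇒ ln(phi₀ₐ/phi₀ᵦ) = (cₐ − cᵦ)·d
d = ln(0.56/0.39) / (0.487 − 0.31) = 0.3618 / 0.177 = 2.044 km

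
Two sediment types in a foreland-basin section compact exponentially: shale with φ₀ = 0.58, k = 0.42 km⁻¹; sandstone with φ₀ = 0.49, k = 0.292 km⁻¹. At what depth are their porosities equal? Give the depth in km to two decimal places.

Set φ₀ₐ e^(−kₐz) = φ₀ᵦ e^(−kᵦz) ⇒ ln(φ₀ₐ/φ₀ᵦ) = (kₐ − kᵦ)·z
z = ln(0.58/0.49) / (0.42 − 0.292) = 0.1686 / 0.128 = 1.317 km

1.32 km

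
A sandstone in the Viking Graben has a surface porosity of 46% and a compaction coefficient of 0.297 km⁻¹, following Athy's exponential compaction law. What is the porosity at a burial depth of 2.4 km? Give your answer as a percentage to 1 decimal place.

22.6%

n = n₀·exp(−c·Z) = 0.46 × exp(−0.297 × 2.4) = 0.46 × exp(−0.7128)
  = 0.46 × 0.4903 = 0.2255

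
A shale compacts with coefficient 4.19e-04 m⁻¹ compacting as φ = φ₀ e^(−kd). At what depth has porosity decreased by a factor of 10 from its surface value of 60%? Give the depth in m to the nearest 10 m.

Working in km (1 km = 1000 m; k in km⁻¹ = k in m⁻¹ × 1000):
φ/φ₀ = 1/10 ⇒ exp(−k·d) = 1/10 ⇒ d = ln(10) / k
d = 2.3026 / 0.419 = 5.495 km

5500 m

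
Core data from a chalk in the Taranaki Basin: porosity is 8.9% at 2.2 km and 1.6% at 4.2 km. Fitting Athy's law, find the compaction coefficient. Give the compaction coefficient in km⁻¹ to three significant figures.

Athy: phi(d) = phi₀ e^(−cd) ⇒ phi₁/phi₂ = e^{c(d₂−d₁)} ⇒ c = ln(phi₁/phi₂)/(d₂−d₁)
c = ln(0.089/0.016) / (4.2 − 2.2) = ln(5.562) / 2 = 1.7160 / 2 = 0.858 km⁻¹

0.858 km⁻¹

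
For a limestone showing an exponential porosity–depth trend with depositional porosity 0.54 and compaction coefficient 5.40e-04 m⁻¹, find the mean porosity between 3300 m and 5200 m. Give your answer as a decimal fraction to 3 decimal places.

Working in km (1 km = 1000 m; k in km⁻¹ = k in m⁻¹ × 1000):
⟨n⟩ = (1/(Z₂−Z₁)) ∫ n₀ e^(−kZ) dZ = n₀·(e^(−k·Z₁) − e^(−k·Z₂)) / (k·(Z₂−Z₁))
e^(−0.54×3.3) = 0.1683; e^(−0.54×5.2) = 0.0603
⟨n⟩ = 0.54 × (0.1683 − 0.0603) / (0.54 × 1.9) = 0.54 × 0.1052 = 0.0568

0.057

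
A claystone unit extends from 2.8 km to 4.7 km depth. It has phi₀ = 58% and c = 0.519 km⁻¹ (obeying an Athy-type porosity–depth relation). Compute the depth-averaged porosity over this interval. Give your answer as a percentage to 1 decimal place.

8.6%

⟨phi⟩ = (1/(Z₂−Z₁)) ∫ phi₀ e^(−cZ) dZ = phi₀·(e^(−c·Z₁) − e^(−c·Z₂)) / (c·(Z₂−Z₁))
e^(−0.519×2.8) = 0.2338; e^(−0.519×4.7) = 0.0872
⟨phi⟩ = 0.58 × (0.2338 − 0.0872) / (0.519 × 1.9) = 0.58 × 0.1487 = 0.0862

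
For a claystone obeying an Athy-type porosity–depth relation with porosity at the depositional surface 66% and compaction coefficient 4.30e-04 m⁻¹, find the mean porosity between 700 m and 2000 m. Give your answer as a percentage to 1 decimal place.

Working in km (1 km = 1000 m; β in km⁻¹ = β in m⁻¹ × 1000):
⟨n⟩ = (1/(Z₂−Z₁)) ∫ n₀ e^(−βZ) dZ = n₀·(e^(−β·Z₁) − e^(−β·Z₂)) / (β·(Z₂−Z₁))
e^(−0.43×0.7) = 0.7401; e^(−0.43×2) = 0.4232
⟨n⟩ = 0.66 × (0.7401 − 0.4232) / (0.43 × 1.3) = 0.66 × 0.5669 = 0.3742

37.4%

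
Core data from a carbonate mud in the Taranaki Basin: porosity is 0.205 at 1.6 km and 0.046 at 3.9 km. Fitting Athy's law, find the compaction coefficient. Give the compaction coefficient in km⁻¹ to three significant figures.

0.650 km⁻¹

Athy: n(d) = n₀ e^(−βd) ⇒ n₁/n₂ = e^{β(d₂−d₁)} ⇒ β = ln(n₁/n₂)/(d₂−d₁)
β = ln(0.205/0.046) / (3.9 − 1.6) = ln(4.457) / 2.3 = 1.4944 / 2.3 = 0.6497 km⁻¹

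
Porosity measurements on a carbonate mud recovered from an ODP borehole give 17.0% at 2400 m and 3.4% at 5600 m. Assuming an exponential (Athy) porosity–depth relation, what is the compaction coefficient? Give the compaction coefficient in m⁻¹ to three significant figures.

0.000503 m⁻¹

Working in km (1 km = 1000 m; k in km⁻¹ = k in m⁻¹ × 1000):
Athy: n(d) = n₀ e^(−kd) ⇒ n₁/n₂ = e^{k(d₂−d₁)} ⇒ k = ln(n₁/n₂)/(d₂−d₁)
k = ln(0.17/0.034) / (5.6 − 2.4) = ln(5) / 3.2 = 1.6094 / 3.2 = 0.5029 km⁻¹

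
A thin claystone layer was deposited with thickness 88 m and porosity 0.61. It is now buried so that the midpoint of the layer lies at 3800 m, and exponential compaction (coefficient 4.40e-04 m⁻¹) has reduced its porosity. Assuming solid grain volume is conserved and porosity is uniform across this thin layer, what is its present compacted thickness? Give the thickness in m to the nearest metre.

39 m

Working in km (1 km = 1000 m; k in km⁻¹ = k in m⁻¹ × 1000):
Porosity at 3.8 km: n = 0.61·exp(−0.44×3.8) = 0.1146
Solid-volume conservation: h(1−n) = h₀(1−n₀) ⇒ h = h₀·(1−n₀)/(1−n)
h = 0.088 × (1 − 0.61)/(1 − 0.1146) = 0.088 × 0.4405 = 0.0388 km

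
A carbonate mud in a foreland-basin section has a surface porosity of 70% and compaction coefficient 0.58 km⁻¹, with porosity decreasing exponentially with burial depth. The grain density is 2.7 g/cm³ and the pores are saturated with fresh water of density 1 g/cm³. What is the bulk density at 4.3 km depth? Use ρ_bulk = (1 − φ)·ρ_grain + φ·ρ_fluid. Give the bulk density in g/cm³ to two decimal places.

2.60 g/cm³

Porosity at depth: φ = 0.7·exp(−0.58×4.3) = 0.7×0.0826 = 0.0578
Bulk density: ρ_b = (1−φ)ρ_g + φ·ρ_f = 0.9422×2.7 + 0.0578×1
       = 2.544 + 0.058 = 2.602 g/cm³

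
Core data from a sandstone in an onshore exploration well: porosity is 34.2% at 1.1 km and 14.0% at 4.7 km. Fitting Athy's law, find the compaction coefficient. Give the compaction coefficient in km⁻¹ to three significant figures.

Athy: φ(z) = φ₀ e^(−cz) ⇒ φ₁/φ₂ = e^{c(z₂−z₁)} ⇒ c = ln(φ₁/φ₂)/(z₂−z₁)
c = ln(0.342/0.14) / (4.7 − 1.1) = ln(2.443) / 3.6 = 0.8932 / 3.6 = 0.2481 km⁻¹

0.248 km⁻¹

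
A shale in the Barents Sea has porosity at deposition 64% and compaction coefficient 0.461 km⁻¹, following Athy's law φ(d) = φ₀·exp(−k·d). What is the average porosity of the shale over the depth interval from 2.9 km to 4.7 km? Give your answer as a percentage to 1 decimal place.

⟨φ⟩ = (1/(d₂−d₁)) ∫ φ₀ e^(−kd) dd = φ₀·(e^(−k·d₁) − e^(−k·d₂)) / (k·(d₂−d₁))
e^(−0.461×2.9) = 0.2627; e^(−0.461×4.7) = 0.1146
⟨φ⟩ = 0.64 × (0.2627 − 0.1146) / (0.461 × 1.8) = 0.64 × 0.1785 = 0.1142

11.4%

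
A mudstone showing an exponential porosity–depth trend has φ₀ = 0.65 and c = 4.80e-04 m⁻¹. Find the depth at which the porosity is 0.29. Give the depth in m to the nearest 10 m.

Working in km (1 km = 1000 m; c in km⁻¹ = c in m⁻¹ × 1000):
Invert Athy's law: d = ln(φ₀/φ) / c
d = ln(0.65/0.29) / 0.48 = ln(2.241) / 0.48 = 0.8071 / 0.48 = 1.681 km

1680 m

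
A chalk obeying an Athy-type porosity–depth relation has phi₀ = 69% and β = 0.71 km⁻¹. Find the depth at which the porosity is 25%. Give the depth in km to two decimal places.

1.43 km

Invert Athy's law: Z = ln(phi₀/phi) / β
Z = ln(0.69/0.25) / 0.71 = ln(2.76) / 0.71 = 1.0152 / 0.71 = 1.430 km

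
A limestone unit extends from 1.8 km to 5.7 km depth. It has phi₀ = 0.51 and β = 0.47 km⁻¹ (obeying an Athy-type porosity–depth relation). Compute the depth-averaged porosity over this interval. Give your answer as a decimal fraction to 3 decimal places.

0.100

⟨phi⟩ = (1/(z₂−z₁)) ∫ phi₀ e^(−βz) dz = phi₀·(e^(−β·z₁) − e^(−β·z₂)) / (β·(z₂−z₁))
e^(−0.47×1.8) = 0.4291; e^(−0.47×5.7) = 0.0686
⟨phi⟩ = 0.51 × (0.4291 − 0.0686) / (0.47 × 3.9) = 0.51 × 0.1967 = 0.1003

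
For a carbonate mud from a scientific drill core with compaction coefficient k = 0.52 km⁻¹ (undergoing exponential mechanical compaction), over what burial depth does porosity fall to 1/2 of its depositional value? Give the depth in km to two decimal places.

1.33 km

phi/phi₀ = 1/2 ⇒ exp(−k·Z) = 1/2 ⇒ Z = ln(2) / k
Z = 0.6931 / 0.52 = 1.333 km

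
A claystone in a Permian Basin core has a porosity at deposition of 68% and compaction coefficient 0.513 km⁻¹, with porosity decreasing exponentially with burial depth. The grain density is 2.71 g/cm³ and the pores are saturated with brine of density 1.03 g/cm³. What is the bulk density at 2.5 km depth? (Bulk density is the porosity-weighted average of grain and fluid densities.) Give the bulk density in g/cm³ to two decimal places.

2.39 g/cm³

Porosity at depth: phi = 0.68·exp(−0.513×2.5) = 0.68×0.2773 = 0.1886
Bulk density: ρ_b = (1−phi)ρ_g + phi·ρ_f = 0.8114×2.71 + 0.1886×1.03
       = 2.199 + 0.194 = 2.393 g/cm³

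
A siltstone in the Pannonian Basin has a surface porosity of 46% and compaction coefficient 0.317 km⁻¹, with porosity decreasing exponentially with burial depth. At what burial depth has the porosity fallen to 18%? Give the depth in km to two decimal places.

Invert Athy's law: d = ln(phi₀/phi) / c
d = ln(0.46/0.18) / 0.317 = ln(2.556) / 0.317 = 0.9383 / 0.317 = 2.960 km

2.96 km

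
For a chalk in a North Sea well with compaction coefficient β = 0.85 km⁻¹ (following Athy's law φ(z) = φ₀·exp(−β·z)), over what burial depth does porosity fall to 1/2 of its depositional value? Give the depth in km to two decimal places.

φ/φ₀ = 1/2 ⇒ exp(−β·z) = 1/2 ⇒ z = ln(2) / β
z = 0.6931 / 0.85 = 0.815 km

0.82 km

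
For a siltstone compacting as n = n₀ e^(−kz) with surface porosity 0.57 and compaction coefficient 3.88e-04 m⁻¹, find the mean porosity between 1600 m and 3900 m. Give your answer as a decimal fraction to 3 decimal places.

0.203

Working in km (1 km = 1000 m; k in km⁻¹ = k in m⁻¹ × 1000):
⟨n⟩ = (1/(z₂−z₁)) ∫ n₀ e^(−kz) dz = n₀·(e^(−k·z₁) − e^(−k·z₂)) / (k·(z₂−z₁))
e^(−0.388×1.6) = 0.5375; e^(−0.388×3.9) = 0.2202
⟨n⟩ = 0.57 × (0.5375 − 0.2202) / (0.388 × 2.3) = 0.57 × 0.3556 = 0.2027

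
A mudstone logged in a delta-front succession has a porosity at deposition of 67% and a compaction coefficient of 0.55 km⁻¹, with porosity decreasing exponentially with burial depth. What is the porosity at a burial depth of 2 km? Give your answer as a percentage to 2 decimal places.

22.30%

phi = phi₀·exp(−β·d) = 0.67 × exp(−0.55 × 2) = 0.67 × exp(−1.1)
  = 0.67 × 0.3329 = 0.2230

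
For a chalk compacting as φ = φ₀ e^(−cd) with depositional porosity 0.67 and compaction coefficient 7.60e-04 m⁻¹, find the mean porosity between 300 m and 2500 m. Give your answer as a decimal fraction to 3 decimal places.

Working in km (1 km = 1000 m; c in km⁻¹ = c in m⁻¹ × 1000):
⟨φ⟩ = (1/(d₂−d₁)) ∫ φ₀ e^(−cd) dd = φ₀·(e^(−c·d₁) − e^(−c·d₂)) / (c·(d₂−d₁))
e^(−0.76×0.3) = 0.7961; e^(−0.76×2.5) = 0.1496
⟨φ⟩ = 0.67 × (0.7961 − 0.1496) / (0.76 × 2.2) = 0.67 × 0.3867 = 0.2591

0.259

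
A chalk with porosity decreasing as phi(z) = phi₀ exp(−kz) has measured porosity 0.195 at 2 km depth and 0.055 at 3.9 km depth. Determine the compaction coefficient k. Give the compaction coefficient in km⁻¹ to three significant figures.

0.666 km⁻¹

Athy: phi(z) = phi₀ e^(−kz) ⇒ phi₁/phi₂ = e^{k(z₂−z₁)} ⇒ k = ln(phi₁/phi₂)/(z₂−z₁)
k = ln(0.195/0.055) / (3.9 − 2) = ln(3.545) / 1.9 = 1.2657 / 1.9 = 0.6661 km⁻¹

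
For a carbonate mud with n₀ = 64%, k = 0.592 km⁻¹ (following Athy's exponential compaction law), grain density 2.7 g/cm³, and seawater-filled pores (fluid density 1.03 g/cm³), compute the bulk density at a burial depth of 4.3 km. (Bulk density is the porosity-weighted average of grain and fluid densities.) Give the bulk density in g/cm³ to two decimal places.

Porosity at depth: n = 0.64·exp(−0.592×4.3) = 0.64×0.0784 = 0.0502
Bulk density: ρ_b = (1−n)ρ_g + n·ρ_f = 0.9498×2.7 + 0.0502×1.03
       = 2.564 + 0.052 = 2.616 g/cm³

2.62 g/cm³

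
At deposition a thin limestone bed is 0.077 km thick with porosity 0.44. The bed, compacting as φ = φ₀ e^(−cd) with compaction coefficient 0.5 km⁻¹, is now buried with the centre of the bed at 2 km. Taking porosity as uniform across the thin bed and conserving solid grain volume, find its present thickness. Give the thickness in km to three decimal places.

0.051 km

Porosity at 2 km: φ = 0.44·exp(−0.5×2) = 0.1619
Solid-volume conservation: h(1−φ) = h₀(1−φ₀) ⇒ h = h₀·(1−φ₀)/(1−φ)
h = 0.077 × (1 − 0.44)/(1 − 0.1619) = 0.077 × 0.6682 = 0.0514 km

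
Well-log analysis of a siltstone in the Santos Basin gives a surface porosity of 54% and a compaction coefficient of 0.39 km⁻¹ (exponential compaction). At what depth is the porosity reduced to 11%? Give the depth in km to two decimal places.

4.08 km

Invert Athy's law: Z = ln(phi₀/phi) / β
Z = ln(0.54/0.11) / 0.39 = ln(4.909) / 0.39 = 1.5911 / 0.39 = 4.080 km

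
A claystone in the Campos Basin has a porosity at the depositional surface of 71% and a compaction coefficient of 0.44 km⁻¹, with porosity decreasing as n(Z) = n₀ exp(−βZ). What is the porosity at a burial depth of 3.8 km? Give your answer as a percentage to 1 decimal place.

13.3%

n = n₀·exp(−β·Z) = 0.71 × exp(−0.44 × 3.8) = 0.71 × exp(−1.672)
  = 0.71 × 0.1879 = 0.1334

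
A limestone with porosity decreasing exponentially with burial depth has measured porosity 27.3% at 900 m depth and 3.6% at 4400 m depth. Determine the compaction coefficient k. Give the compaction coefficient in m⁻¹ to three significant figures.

0.000579 m⁻¹

Working in km (1 km = 1000 m; k in km⁻¹ = k in m⁻¹ × 1000):
Athy: phi(Z) = phi₀ e^(−kZ) ⇒ phi₁/phi₂ = e^{k(Z₂−Z₁)} ⇒ k = ln(phi₁/phi₂)/(Z₂−Z₁)
k = ln(0.273/0.036) / (4.4 − 0.9) = ln(7.583) / 3.5 = 2.0260 / 3.5 = 0.5788 km⁻¹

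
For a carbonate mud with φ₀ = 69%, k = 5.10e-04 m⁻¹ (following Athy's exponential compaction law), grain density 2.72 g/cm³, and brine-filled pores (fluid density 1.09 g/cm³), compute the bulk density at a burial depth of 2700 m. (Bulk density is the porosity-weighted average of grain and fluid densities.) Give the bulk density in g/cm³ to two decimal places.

Working in km (1 km = 1000 m; k in km⁻¹ = k in m⁻¹ × 1000):
Porosity at depth: φ = 0.69·exp(−0.51×2.7) = 0.69×0.2523 = 0.1741
Bulk density: ρ_b = (1−φ)ρ_g + φ·ρ_f = 0.8259×2.72 + 0.1741×1.09
       = 2.246 + 0.190 = 2.436 g/cm³

2.44 g/cm³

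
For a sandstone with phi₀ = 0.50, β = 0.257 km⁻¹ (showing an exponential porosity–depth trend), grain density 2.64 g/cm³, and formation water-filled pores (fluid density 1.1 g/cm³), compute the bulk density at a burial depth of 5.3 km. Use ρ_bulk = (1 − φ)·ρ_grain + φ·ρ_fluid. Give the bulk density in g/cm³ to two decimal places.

Porosity at depth: phi = 0.5·exp(−0.257×5.3) = 0.5×0.2561 = 0.1281
Bulk density: ρ_b = (1−phi)ρ_g + phi·ρ_f = 0.8719×2.64 + 0.1281×1.1
       = 2.302 + 0.141 = 2.443 g/cm³

2.44 g/cm³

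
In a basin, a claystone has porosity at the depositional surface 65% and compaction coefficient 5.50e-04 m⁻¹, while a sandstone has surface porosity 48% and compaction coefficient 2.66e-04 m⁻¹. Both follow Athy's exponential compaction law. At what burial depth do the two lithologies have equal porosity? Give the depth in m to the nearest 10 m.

1070 m

Working in km (1 km = 1000 m; k in km⁻¹ = k in m⁻¹ × 1000):
Set phi₀ₐ e^(−kₐz) = phi₀ᵦ e^(−kᵦz) ⇒ ln(phi₀ₐ/phi₀ᵦ) = (kₐ − kᵦ)·z
z = ln(0.65/0.48) / (0.55 − 0.266) = 0.3032 / 0.284 = 1.068 km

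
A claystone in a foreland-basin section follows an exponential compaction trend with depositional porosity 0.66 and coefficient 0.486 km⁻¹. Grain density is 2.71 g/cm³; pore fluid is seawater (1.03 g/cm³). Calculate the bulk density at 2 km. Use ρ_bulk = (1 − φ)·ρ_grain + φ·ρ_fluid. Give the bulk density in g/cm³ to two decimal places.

Porosity at depth: phi = 0.66·exp(−0.486×2) = 0.66×0.3783 = 0.2497
Bulk density: ρ_b = (1−phi)ρ_g + phi·ρ_f = 0.7503×2.71 + 0.2497×1.03
       = 2.033 + 0.257 = 2.291 g/cm³

2.29 g/cm³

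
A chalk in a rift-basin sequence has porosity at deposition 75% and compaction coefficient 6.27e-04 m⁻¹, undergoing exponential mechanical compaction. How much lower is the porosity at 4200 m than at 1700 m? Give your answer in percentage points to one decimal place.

Working in km (1 km = 1000 m; c in km⁻¹ = c in m⁻¹ × 1000):
φ(1.7) = 0.75·e^(−0.627×1.7) = 0.2583
φ(4.2) = 0.75·e^(−0.627×4.2) = 0.0539
Δφ = 0.2583 − 0.0539 = 0.2044

20.4 percentage points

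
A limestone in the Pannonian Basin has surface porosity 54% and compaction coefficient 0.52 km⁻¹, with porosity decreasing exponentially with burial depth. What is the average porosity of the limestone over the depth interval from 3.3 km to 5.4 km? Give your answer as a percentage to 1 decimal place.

5.9%

⟨φ⟩ = (1/(Z₂−Z₁)) ∫ φ₀ e^(−kZ) dZ = φ₀·(e^(−k·Z₁) − e^(−k·Z₂)) / (k·(Z₂−Z₁))
e^(−0.52×3.3) = 0.1798; e^(−0.52×5.4) = 0.0603
⟨φ⟩ = 0.54 × (0.1798 − 0.0603) / (0.52 × 2.1) = 0.54 × 0.1094 = 0.0591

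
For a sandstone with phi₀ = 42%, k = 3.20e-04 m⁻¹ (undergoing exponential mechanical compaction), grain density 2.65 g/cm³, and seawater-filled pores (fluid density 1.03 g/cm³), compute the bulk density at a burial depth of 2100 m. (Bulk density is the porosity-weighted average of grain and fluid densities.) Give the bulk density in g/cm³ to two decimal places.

2.30 g/cm³

Working in km (1 km = 1000 m; k in km⁻¹ = k in m⁻¹ × 1000):
Porosity at depth: phi = 0.42·exp(−0.32×2.1) = 0.42×0.5107 = 0.2145
Bulk density: ρ_b = (1−phi)ρ_g + phi·ρ_f = 0.7855×2.65 + 0.2145×1.03
       = 2.082 + 0.221 = 2.303 g/cm³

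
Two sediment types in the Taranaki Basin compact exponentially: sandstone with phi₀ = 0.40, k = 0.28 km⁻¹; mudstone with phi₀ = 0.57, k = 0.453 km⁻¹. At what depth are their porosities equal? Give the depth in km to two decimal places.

2.05 km

Set phi₀ₐ e^(−kₐz) = phi₀ᵦ e^(−kᵦz) ⇒ ln(phi₀ₐ/phi₀ᵦ) = (kₐ − kᵦ)·z
z = ln(0.4/0.57) / (0.28 − 0.453) = -0.3542 / -0.173 = 2.047 km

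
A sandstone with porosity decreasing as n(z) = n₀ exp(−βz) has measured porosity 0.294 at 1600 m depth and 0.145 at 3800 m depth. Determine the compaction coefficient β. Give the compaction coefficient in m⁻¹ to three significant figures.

0.000321 m⁻¹

Working in km (1 km = 1000 m; β in km⁻¹ = β in m⁻¹ × 1000):
Athy: n(z) = n₀ e^(−βz) ⇒ n₁/n₂ = e^{β(z₂−z₁)} ⇒ β = ln(n₁/n₂)/(z₂−z₁)
β = ln(0.294/0.145) / (3.8 − 1.6) = ln(2.028) / 2.2 = 0.7068 / 2.2 = 0.3213 km⁻¹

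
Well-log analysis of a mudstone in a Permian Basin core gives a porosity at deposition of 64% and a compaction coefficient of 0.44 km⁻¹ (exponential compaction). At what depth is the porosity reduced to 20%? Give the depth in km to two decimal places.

Invert Athy's law: d = ln(n₀/n) / c
d = ln(0.64/0.2) / 0.44 = ln(3.2) / 0.44 = 1.1632 / 0.44 = 2.644 km

2.64 km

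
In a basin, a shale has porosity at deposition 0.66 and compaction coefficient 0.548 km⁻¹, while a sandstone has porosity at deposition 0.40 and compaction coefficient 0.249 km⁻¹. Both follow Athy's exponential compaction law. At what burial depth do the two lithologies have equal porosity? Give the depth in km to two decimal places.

1.67 km

Set phi₀ₐ e^(−kₐd) = phi₀ᵦ e^(−kᵦd) ⇒ ln(phi₀ₐ/phi₀ᵦ) = (kₐ − kᵦ)·d
d = ln(0.66/0.4) / (0.548 − 0.249) = 0.5008 / 0.299 = 1.675 km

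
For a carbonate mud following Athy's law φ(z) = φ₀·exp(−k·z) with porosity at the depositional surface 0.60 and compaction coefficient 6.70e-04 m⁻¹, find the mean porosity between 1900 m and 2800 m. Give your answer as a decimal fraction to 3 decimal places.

0.126

Working in km (1 km = 1000 m; k in km⁻¹ = k in m⁻¹ × 1000):
⟨φ⟩ = (1/(z₂−z₁)) ∫ φ₀ e^(−kz) dz = φ₀·(e^(−k·z₁) − e^(−k·z₂)) / (k·(z₂−z₁))
e^(−0.67×1.9) = 0.2800; e^(−0.67×2.8) = 0.1532
⟨φ⟩ = 0.6 × (0.2800 − 0.1532) / (0.67 × 0.9) = 0.6 × 0.2103 = 0.1262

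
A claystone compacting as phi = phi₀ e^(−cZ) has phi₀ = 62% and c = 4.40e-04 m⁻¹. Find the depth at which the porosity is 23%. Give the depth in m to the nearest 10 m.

2250 m

Working in km (1 km = 1000 m; c in km⁻¹ = c in m⁻¹ × 1000):
Invert Athy's law: Z = ln(phi₀/phi) / c
Z = ln(0.62/0.23) / 0.44 = ln(2.696) / 0.44 = 0.9916 / 0.44 = 2.254 km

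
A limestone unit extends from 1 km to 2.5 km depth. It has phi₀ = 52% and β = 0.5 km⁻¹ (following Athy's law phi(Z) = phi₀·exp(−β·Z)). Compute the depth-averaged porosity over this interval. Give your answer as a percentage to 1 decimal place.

22.2%

⟨phi⟩ = (1/(Z₂−Z₁)) ∫ phi₀ e^(−βZ) dZ = phi₀·(e^(−β·Z₁) − e^(−β·Z₂)) / (β·(Z₂−Z₁))
e^(−0.5×1) = 0.6065; e^(−0.5×2.5) = 0.2865
⟨phi⟩ = 0.52 × (0.6065 − 0.2865) / (0.5 × 1.5) = 0.52 × 0.4267 = 0.2219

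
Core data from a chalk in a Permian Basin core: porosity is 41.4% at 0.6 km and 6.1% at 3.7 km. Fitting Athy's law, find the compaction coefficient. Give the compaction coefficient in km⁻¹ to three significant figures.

0.618 km⁻¹

Athy: phi(d) = phi₀ e^(−cd) ⇒ phi₁/phi₂ = e^{c(d₂−d₁)} ⇒ c = ln(phi₁/phi₂)/(d₂−d₁)
c = ln(0.414/0.061) / (3.7 − 0.6) = ln(6.787) / 3.1 = 1.9150 / 3.1 = 0.6177 km⁻¹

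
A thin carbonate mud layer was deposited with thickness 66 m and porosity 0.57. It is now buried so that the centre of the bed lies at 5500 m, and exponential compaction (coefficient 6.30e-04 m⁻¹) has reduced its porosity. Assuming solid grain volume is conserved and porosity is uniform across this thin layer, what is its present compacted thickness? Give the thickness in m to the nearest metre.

Working in km (1 km = 1000 m; k in km⁻¹ = k in m⁻¹ × 1000):
Porosity at 5.5 km: n = 0.57·exp(−0.63×5.5) = 0.0178
Solid-volume conservation: h(1−n) = h₀(1−n₀) ⇒ h = h₀·(1−n₀)/(1−n)
h = 0.066 × (1 − 0.57)/(1 − 0.0178) = 0.066 × 0.4378 = 0.0289 km

29 m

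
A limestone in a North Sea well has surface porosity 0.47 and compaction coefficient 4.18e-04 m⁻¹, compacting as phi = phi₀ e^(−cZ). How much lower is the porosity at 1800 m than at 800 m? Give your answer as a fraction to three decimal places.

0.115

Working in km (1 km = 1000 m; c in km⁻¹ = c in m⁻¹ × 1000):
phi(0.8) = 0.47·e^(−0.418×0.8) = 0.3364
phi(1.8) = 0.47·e^(−0.418×1.8) = 0.2215
Δphi = 0.3364 − 0.2215 = 0.1149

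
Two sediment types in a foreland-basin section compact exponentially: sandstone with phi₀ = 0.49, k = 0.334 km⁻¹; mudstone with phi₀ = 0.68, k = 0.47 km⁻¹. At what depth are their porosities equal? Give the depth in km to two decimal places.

2.41 km

Set phi₀ₐ e^(−kₐZ) = phi₀ᵦ e^(−kᵦZ) ⇒ ln(phi₀ₐ/phi₀ᵦ) = (kₐ − kᵦ)·Z
Z = ln(0.49/0.68) / (0.334 − 0.47) = -0.3277 / -0.136 = 2.409 km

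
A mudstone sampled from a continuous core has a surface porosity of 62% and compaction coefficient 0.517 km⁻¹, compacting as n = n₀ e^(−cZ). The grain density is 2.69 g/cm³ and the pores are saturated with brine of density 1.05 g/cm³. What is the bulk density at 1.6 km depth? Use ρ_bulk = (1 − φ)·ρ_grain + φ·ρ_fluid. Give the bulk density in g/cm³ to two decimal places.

2.25 g/cm³

Porosity at depth: n = 0.62·exp(−0.517×1.6) = 0.62×0.4373 = 0.2711
Bulk density: ρ_b = (1−n)ρ_g + n·ρ_f = 0.7289×2.69 + 0.2711×1.05
       = 1.961 + 0.285 = 2.245 g/cm³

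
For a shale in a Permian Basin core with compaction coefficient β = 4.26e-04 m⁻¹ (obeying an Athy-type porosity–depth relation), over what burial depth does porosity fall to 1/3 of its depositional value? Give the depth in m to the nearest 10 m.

Working in km (1 km = 1000 m; β in km⁻¹ = β in m⁻¹ × 1000):
phi/phi₀ = 1/3 ⇒ exp(−β·d) = 1/3 ⇒ d = ln(3) / β
d = 1.0986 / 0.426 = 2.579 km

2580 m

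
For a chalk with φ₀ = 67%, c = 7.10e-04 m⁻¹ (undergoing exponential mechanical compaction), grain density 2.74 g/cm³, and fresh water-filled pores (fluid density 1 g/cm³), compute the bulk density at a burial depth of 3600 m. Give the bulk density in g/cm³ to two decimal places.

2.65 g/cm³

Working in km (1 km = 1000 m; c in km⁻¹ = c in m⁻¹ × 1000):
Porosity at depth: φ = 0.67·exp(−0.71×3.6) = 0.67×0.0776 = 0.0520
Bulk density: ρ_b = (1−φ)ρ_g + φ·ρ_f = 0.9480×2.74 + 0.0520×1
       = 2.598 + 0.052 = 2.650 g/cm³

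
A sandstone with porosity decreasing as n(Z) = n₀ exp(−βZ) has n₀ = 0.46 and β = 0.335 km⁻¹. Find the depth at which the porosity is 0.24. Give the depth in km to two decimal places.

Invert Athy's law: Z = ln(n₀/n) / β
Z = ln(0.46/0.24) / 0.335 = ln(1.917) / 0.335 = 0.6506 / 0.335 = 1.942 km

1.94 km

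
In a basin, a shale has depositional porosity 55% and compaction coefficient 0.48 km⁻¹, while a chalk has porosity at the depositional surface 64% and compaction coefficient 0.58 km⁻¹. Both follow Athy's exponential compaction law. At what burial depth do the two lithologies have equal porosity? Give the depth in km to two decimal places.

1.52 km

Set n₀ₐ e^(−cₐd) = n₀ᵦ e^(−cᵦd) ⇒ ln(n₀ₐ/n₀ᵦ) = (cₐ − cᵦ)·d
d = ln(0.55/0.64) / (0.48 − 0.58) = -0.1515 / -0.1 = 1.515 km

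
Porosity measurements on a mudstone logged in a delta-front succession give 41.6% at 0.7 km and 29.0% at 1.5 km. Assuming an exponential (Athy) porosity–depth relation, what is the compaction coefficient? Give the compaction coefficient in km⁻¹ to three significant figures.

0.451 km⁻¹

Athy: φ(d) = φ₀ e^(−βd) ⇒ φ₁/φ₂ = e^{β(d₂−d₁)} ⇒ β = ln(φ₁/φ₂)/(d₂−d₁)
β = ln(0.416/0.29) / (1.5 − 0.7) = ln(1.434) / 0.8 = 0.3608 / 0.8 = 0.451 km⁻¹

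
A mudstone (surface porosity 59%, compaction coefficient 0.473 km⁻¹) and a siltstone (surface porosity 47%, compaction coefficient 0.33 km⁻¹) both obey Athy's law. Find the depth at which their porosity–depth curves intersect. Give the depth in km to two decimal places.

1.59 km

Set φ₀ₐ e^(−βₐz) = φ₀ᵦ e^(−βᵦz) ⇒ ln(φ₀ₐ/φ₀ᵦ) = (βₐ − βᵦ)·z
z = ln(0.59/0.47) / (0.473 − 0.33) = 0.2274 / 0.143 = 1.590 km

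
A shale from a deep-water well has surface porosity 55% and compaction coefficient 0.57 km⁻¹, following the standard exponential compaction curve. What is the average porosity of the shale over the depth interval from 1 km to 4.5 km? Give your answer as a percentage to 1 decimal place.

⟨phi⟩ = (1/(Z₂−Z₁)) ∫ phi₀ e^(−kZ) dZ = phi₀·(e^(−k·Z₁) − e^(−k·Z₂)) / (k·(Z₂−Z₁))
e^(−0.57×1) = 0.5655; e^(−0.57×4.5) = 0.0769
⟨phi⟩ = 0.55 × (0.5655 − 0.0769) / (0.57 × 3.5) = 0.55 × 0.2449 = 0.1347

13.5%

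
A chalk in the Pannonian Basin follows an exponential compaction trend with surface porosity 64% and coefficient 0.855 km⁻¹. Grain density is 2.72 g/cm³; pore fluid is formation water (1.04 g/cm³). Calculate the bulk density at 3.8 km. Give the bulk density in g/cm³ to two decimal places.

2.68 g/cm³

Porosity at depth: phi = 0.64·exp(−0.855×3.8) = 0.64×0.0388 = 0.0248
Bulk density: ρ_b = (1−phi)ρ_g + phi·ρ_f = 0.9752×2.72 + 0.0248×1.04
       = 2.652 + 0.026 = 2.678 g/cm³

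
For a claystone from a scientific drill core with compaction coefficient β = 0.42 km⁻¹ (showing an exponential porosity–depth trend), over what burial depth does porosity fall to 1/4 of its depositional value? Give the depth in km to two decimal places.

phi/phi₀ = 1/4 ⇒ exp(−β·z) = 1/4 ⇒ z = ln(4) / β
z = 1.3863 / 0.42 = 3.301 km

3.30 km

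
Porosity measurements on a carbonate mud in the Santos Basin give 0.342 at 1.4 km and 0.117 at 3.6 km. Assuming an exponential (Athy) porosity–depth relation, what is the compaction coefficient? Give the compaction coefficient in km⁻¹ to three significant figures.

0.488 km⁻¹

Athy: n(Z) = n₀ e^(−kZ) ⇒ n₁/n₂ = e^{k(Z₂−Z₁)} ⇒ k = ln(n₁/n₂)/(Z₂−Z₁)
k = ln(0.342/0.117) / (3.6 − 1.4) = ln(2.923) / 2.2 = 1.0726 / 2.2 = 0.4876 km⁻¹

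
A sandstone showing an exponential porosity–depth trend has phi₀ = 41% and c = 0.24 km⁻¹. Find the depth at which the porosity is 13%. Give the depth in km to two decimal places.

4.79 km

Invert Athy's law: z = ln(phi₀/phi) / c
z = ln(0.41/0.13) / 0.24 = ln(3.154) / 0.24 = 1.1486 / 0.24 = 4.786 km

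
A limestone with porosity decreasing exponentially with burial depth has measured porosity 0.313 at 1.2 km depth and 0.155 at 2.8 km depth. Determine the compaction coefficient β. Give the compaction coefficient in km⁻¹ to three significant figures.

Athy: phi(Z) = phi₀ e^(−βZ) ⇒ phi₁/phi₂ = e^{β(Z₂−Z₁)} ⇒ β = ln(phi₁/phi₂)/(Z₂−Z₁)
β = ln(0.313/0.155) / (2.8 − 1.2) = ln(2.019) / 1.6 = 0.7028 / 1.6 = 0.4392 km⁻¹

0.439 km⁻¹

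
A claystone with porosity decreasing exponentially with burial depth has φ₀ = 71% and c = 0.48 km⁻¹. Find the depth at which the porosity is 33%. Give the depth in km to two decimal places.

1.60 km

Invert Athy's law: d = ln(φ₀/φ) / c
d = ln(0.71/0.33) / 0.48 = ln(2.152) / 0.48 = 0.7662 / 0.48 = 1.596 km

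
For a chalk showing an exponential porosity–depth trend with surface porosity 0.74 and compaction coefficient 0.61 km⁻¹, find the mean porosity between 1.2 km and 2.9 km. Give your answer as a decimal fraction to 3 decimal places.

⟨n⟩ = (1/(Z₂−Z₁)) ∫ n₀ e^(−βZ) dZ = n₀·(e^(−β·Z₁) − e^(−β·Z₂)) / (β·(Z₂−Z₁))
e^(−0.61×1.2) = 0.4809; e^(−0.61×2.9) = 0.1705
⟨n⟩ = 0.74 × (0.4809 − 0.1705) / (0.61 × 1.7) = 0.74 × 0.2994 = 0.2215

0.222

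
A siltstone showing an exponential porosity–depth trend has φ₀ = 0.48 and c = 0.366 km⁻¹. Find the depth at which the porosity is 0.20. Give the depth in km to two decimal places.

2.39 km

Invert Athy's law: z = ln(φ₀/φ) / c
z = ln(0.48/0.2) / 0.366 = ln(2.4) / 0.366 = 0.8755 / 0.366 = 2.392 km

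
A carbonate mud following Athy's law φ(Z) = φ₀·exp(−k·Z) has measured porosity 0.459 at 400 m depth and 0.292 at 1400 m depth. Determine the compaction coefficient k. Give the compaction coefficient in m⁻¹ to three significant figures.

0.000452 m⁻¹

Working in km (1 km = 1000 m; k in km⁻¹ = k in m⁻¹ × 1000):
Athy: φ(Z) = φ₀ e^(−kZ) ⇒ φ₁/φ₂ = e^{k(Z₂−Z₁)} ⇒ k = ln(φ₁/φ₂)/(Z₂−Z₁)
k = ln(0.459/0.292) / (1.4 − 0.4) = ln(1.572) / 1 = 0.4523 / 1 = 0.4523 km⁻¹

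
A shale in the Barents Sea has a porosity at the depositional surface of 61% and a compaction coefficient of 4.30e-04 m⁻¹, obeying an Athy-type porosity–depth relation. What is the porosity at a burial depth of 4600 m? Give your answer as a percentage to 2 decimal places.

8.44%

Working in km (1 km = 1000 m; β in km⁻¹ = β in m⁻¹ × 1000):
phi = phi₀·exp(−β·Z) = 0.61 × exp(−0.43 × 4.6) = 0.61 × exp(−1.978)
  = 0.61 × 0.1383 = 0.0844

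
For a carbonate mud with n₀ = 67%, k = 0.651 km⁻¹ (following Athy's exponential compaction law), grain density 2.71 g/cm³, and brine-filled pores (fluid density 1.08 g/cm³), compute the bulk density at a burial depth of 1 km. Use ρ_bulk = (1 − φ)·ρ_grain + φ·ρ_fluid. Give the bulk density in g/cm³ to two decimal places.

2.14 g/cm³

Porosity at depth: n = 0.67·exp(−0.651×1) = 0.67×0.5215 = 0.3494
Bulk density: ρ_b = (1−n)ρ_g + n·ρ_f = 0.6506×2.71 + 0.3494×1.08
       = 1.763 + 0.377 = 2.140 g/cm³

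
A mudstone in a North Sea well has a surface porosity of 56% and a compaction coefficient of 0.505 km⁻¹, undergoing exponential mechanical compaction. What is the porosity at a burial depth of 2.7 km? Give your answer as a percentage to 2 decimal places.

14.32%

n = n₀·exp(−β·Z) = 0.56 × exp(−0.505 × 2.7) = 0.56 × exp(−1.364)
  = 0.56 × 0.2558 = 0.1432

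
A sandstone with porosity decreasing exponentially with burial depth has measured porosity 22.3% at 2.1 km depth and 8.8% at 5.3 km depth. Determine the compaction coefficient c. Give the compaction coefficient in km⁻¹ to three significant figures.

Athy: phi(d) = phi₀ e^(−cd) ⇒ phi₁/phi₂ = e^{c(d₂−d₁)} ⇒ c = ln(phi₁/phi₂)/(d₂−d₁)
c = ln(0.223/0.088) / (5.3 − 2.1) = ln(2.534) / 3.2 = 0.9298 / 3.2 = 0.2906 km⁻¹

0.291 km⁻¹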